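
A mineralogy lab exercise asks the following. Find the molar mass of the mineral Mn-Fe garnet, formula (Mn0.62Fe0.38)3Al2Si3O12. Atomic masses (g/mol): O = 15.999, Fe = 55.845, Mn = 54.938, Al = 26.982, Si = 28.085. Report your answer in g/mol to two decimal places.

The formula mass is the sum 1.86(54.938) + 1.14(55.845) + 2(26.982) + 3(28.085) + 12(15.999).

496.05 g/mol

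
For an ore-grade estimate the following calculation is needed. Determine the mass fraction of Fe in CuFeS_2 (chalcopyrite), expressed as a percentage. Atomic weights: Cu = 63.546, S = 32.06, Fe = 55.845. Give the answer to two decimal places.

Molar mass of CuFeS_2: 1×63.546 + 1×55.845 + 2×32.06 = 183.511 g/mol.
Mass of Fe per formula unit: 1 × 55.845 = 55.845 g.
Weight fraction Fe = 55.845 / 183.511 = 0.3043.

30.43 weight percent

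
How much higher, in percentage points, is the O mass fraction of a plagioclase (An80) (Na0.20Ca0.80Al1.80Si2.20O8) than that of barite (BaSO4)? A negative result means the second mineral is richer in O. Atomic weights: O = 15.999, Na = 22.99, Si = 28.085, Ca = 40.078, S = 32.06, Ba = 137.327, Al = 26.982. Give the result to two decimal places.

O in Na0.20Ca0.80Al1.80Si2.20O8: molar mass 275.007 g/mol; 8×15.999 = 127.992 g → 46.54 wt%.
O in BaSO4: molar mass 233.383 g/mol; 4×15.999 = 63.996 g → 27.42 wt%.
Difference = 46.54 − 27.42 = 19.12 percentage points.

19.12 percentage points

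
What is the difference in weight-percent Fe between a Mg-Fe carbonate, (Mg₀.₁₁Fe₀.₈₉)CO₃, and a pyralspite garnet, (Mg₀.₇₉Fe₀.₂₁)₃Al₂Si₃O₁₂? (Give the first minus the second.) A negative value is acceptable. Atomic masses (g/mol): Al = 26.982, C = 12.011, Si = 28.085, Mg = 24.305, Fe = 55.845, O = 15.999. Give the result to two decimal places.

35.91 percentage points

First mineral: 49.702 g Fe in 112.384 g formula = 44.23 wt% Fe.
Second mineral: 35.182 g Fe in 422.992 g formula = 8.32 wt% Fe.
44.23% − 8.32% gives a difference of 35.91 percentage points.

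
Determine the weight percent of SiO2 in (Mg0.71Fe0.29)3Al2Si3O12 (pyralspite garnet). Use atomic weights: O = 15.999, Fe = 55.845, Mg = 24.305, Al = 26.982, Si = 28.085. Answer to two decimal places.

41.86 wt%

M((Mg0.71Fe0.29)3Al2Si3O12) = 430.562 g/mol; M(SiO2) = 60.083 g/mol.
Moles SiO2 per formula unit = 3 Si ÷ 1 = 3.0000.
SiO2 fraction = (3.0000 × 60.083) / 430.562 = 180.249/430.562 = 0.4186.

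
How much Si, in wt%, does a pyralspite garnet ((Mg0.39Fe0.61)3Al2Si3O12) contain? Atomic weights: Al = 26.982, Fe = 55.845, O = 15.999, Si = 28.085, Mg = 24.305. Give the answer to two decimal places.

18.28 wt%

M((Mg0.39Fe0.61)3Al2Si3O12) = 460.840 g/mol.
Si contributes 3 × 28.085 = 84.255 g per mole.
84.255/460.840 = 0.1828 → 18.28%.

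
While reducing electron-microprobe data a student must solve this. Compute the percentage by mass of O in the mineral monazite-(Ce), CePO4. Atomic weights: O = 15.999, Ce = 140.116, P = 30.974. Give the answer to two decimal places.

27.22 weight percent

M(CePO4) = 235.086 g/mol.
O contributes 4 × 15.999 = 63.996 g per mole.
63.996/235.086 = 0.2722 → 27.22%.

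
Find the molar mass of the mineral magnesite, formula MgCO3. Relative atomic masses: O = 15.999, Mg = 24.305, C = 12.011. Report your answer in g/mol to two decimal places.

Mg: 1 × 24.305 = 24.3050
C: 1 × 12.011 = 12.0110
O: 3 × 15.999 = 47.9970
Summing the contributions gives the formula mass.

84.31 g/mol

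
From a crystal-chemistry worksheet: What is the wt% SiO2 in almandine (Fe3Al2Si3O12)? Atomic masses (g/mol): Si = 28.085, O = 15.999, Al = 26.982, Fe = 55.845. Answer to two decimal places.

Molar mass of Fe3Al2Si3O12 = 3*55.845 + 2*26.982 + 3*28.085 + 12*15.999 = 497.742 g/mol.
Each formula unit contains 3 Si, equivalent to 3/1 = 3.0000 mol SiO2.
M(SiO2) = 1×28.085 + 2×15.999 = 60.083 g/mol.
Mass of SiO2 per formula unit = 3.0000 × 60.083 = 180.249 g.
SiO2 wt% = 180.249 / 497.742 × 100 = 36.21%.

36.21 wt%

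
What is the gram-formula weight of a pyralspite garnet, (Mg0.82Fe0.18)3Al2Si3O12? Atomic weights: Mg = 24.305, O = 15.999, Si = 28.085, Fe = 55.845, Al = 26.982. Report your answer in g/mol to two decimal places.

The formula mass is the sum 2.46*24.305 + 0.54*55.845 + 2*26.982 + 3*28.085 + 12*15.999.

420.15 g/mol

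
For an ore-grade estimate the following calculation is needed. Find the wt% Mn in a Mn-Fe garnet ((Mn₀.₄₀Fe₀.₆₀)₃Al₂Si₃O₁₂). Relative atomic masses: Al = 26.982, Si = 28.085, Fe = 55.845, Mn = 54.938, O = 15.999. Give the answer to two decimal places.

Formula mass = 1.20×54.938 + 1.80×55.845 + 2×26.982 + 3×28.085 + 12×15.999 = 496.654 g/mol, of which 65.926 g is Mn.
So Mn makes up 65.926/496.654 = 0.1327 of the mass, i.e. 13.27%.

13.27 mass %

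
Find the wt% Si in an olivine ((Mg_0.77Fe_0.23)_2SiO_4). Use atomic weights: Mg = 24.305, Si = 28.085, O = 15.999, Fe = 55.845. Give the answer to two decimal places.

Formula mass = 1.54×24.305 + 0.46×55.845 + 1×28.085 + 4×15.999 = 155.199 g/mol, of which 28.085 g is Si.
So Si makes up 28.085/155.199 = 0.1810 of the mass, i.e. 18.10%.

18.10 mass %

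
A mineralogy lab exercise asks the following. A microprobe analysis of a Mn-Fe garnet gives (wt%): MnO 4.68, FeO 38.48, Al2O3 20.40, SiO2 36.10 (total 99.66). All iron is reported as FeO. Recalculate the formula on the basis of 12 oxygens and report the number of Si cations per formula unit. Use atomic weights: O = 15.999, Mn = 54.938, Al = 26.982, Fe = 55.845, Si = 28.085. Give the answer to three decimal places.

3.000 Si apfu

MnO: 4.68/70.937 = 0.06597 mol → 0.06597 mol Mn, 0.06597 mol O.
FeO: 38.48/71.844 = 0.53560 mol → 0.53560 mol Fe, 0.53560 mol O.
Al2O3: 20.40/101.961 = 0.20008 mol → 0.40016 mol Al, 0.60024 mol O.
SiO2: 36.10/60.083 = 0.60084 mol → 0.60084 mol Si, 1.20168 mol O.
Total oxygen = 2.40349 mol. Normalization factor = 12/2.40349 = 4.99274.
Si per 12 O = 0.60084 × 4.99274 = 3.000.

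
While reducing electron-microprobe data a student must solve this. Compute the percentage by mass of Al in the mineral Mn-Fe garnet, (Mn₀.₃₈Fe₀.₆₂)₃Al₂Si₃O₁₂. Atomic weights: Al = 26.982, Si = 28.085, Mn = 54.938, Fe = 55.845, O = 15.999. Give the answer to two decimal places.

M((Mn₀.₃₈Fe₀.₆₂)₃Al₂Si₃O₁₂) = 496.708 g/mol.
Al contributes 2 × 26.982 = 53.964 g per mole.
53.964/496.708 = 0.1086 → 10.86%.

10.86 mass %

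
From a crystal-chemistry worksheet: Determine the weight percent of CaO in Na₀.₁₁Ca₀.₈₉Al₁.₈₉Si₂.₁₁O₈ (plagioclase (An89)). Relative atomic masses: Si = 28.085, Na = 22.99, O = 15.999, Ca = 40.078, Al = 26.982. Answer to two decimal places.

18.05 wt%

Formula mass = 276.446 g/mol.
0.89 Ca → 0.8900 mol CaO per formula unit; M(CaO) = 56.077, so CaO mass = 49.909 g.
49.909/276.446 × 100 = 18.05 wt%.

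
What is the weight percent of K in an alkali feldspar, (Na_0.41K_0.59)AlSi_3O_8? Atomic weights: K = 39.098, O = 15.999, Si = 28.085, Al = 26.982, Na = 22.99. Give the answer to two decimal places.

Molar mass of (Na_0.41K_0.59)AlSi_3O_8: 0.41*22.99 + 0.59*39.098 + 1*26.982 + 3*28.085 + 8*15.999 = 271.723 g/mol.
Mass of K per formula unit: 0.59 × 39.098 = 23.068 g.
Weight fraction K = 23.068 / 271.723 = 0.0849.

8.49 mass %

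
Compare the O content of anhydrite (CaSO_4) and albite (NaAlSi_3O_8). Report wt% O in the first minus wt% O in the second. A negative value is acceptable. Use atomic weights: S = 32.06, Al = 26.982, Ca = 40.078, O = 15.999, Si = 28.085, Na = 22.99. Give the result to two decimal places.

M(CaSO_4) = 136.134 g/mol, so wt% O = 63.996/136.134 × 100 = 47.01%.
M(NaAlSi_3O_8) = 262.219 g/mol, so wt% O = 127.992/262.219 × 100 = 48.81%.
47.01 − 48.81 = -1.80 pp.

-1.80 percentage points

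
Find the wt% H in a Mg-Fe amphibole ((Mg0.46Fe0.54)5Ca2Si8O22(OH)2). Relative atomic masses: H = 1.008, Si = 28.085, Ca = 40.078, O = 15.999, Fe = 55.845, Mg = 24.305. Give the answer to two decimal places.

0.22 mass %

Formula mass = 2.30*24.305 + 2.70*55.845 + 2*40.078 + 8*28.085 + 24*15.999 + 2*1.008 = 897.511 g/mol, of which 2.016 g is H.
So H makes up 2.016/897.511 = 0.0022 of the mass, i.e. 0.22%.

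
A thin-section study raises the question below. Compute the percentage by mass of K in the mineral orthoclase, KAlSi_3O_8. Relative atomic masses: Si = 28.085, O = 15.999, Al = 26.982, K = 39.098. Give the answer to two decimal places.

14.05 mass %

Molar mass of KAlSi_3O_8: 1*39.098 + 1*26.982 + 3*28.085 + 8*15.999 = 278.327 g/mol.
Mass of K per formula unit: 1 × 39.098 = 39.098 g.
Weight fraction K = 39.098 / 278.327 = 0.1405.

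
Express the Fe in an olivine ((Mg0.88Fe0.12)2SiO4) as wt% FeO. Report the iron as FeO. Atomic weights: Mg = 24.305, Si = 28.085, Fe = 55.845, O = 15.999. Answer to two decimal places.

Molar mass of (Mg0.88Fe0.12)2SiO4 = 1.76*24.305 + 0.24*55.845 + 1*28.085 + 4*15.999 = 148.261 g/mol.
Each formula unit contains 0.24 Fe, equivalent to 0.24/1 = 0.2400 mol FeO.
M(FeO) = 1×55.845 + 1×15.999 = 71.844 g/mol.
Mass of FeO per formula unit = 0.2400 × 71.844 = 17.243 g.
FeO wt% = 17.243 / 148.261 × 100 = 11.63%.

11.63 wt%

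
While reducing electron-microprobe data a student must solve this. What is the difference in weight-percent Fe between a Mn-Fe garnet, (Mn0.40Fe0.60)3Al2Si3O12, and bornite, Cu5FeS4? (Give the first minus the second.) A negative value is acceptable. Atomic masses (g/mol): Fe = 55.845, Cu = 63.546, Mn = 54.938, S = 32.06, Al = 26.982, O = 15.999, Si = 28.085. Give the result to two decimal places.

Fe in (Mn0.40Fe0.60)3Al2Si3O12: molar mass 496.654 g/mol; 1.80×55.845 = 100.521 g → 20.24 wt%.
Fe in Cu5FeS4: molar mass 501.815 g/mol; 1×55.845 = 55.845 g → 11.13 wt%.
Difference = 20.24 − 11.13 = 9.11 percentage points.

9.11 percentage points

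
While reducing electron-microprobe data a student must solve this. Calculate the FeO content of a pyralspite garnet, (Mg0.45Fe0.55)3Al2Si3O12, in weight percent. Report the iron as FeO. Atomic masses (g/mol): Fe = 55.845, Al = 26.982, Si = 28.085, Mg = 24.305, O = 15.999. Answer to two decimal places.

M((Mg0.45Fe0.55)3Al2Si3O12) = 455.163 g/mol; M(FeO) = 71.844 g/mol.
Moles FeO per formula unit = 1.65 Fe ÷ 1 = 1.6500.
FeO fraction = (1.6500 × 71.844) / 455.163 = 118.543/455.163 = 0.2604.

26.04 wt%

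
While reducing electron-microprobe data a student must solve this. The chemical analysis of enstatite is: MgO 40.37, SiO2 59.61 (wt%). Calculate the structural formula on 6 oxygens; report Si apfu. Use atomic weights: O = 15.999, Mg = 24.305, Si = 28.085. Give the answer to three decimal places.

1.994 Si apfu

MgO: 40.37/40.304 = 1.00164 mol → 1.00164 mol Mg, 1.00164 mol O.
SiO2: 59.61/60.083 = 0.99213 mol → 0.99213 mol Si, 1.98426 mol O.
Total oxygen = 2.98590 mol. Normalization factor = 6/2.98590 = 2.00944.
Si per 6 O = 0.99213 × 2.00944 = 1.994.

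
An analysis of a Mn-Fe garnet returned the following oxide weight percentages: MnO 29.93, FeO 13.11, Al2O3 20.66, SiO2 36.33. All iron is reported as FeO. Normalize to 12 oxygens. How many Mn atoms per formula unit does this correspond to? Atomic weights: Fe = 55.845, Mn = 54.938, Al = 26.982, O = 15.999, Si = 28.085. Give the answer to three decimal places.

29.93 wt% MnO ÷ 70.937 g/mol = 0.42192 mol, giving 0.42192 Mn and 0.42192 O.
13.11 wt% FeO ÷ 71.844 g/mol = 0.18248 mol, giving 0.18248 Fe and 0.18248 O.
20.66 wt% Al2O3 ÷ 101.961 g/mol = 0.20263 mol, giving 0.40526 Al and 0.60789 O.
36.33 wt% SiO2 ÷ 60.083 g/mol = 0.60466 mol, giving 0.60466 Si and 1.20932 O.
Oxygen sums to 2.42161; scaling by 12/2.42161 = 4.95538 puts the formula on 12 O.
Mn: 0.42192 × 4.95538 = 2.091 atoms per formula unit.

2.091 Mn apfu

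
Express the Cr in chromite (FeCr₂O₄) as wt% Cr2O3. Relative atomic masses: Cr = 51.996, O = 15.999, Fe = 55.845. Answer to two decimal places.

Molar mass of FeCr₂O₄ = 1×55.845 + 2×51.996 + 4×15.999 = 223.833 g/mol.
Each formula unit contains 2 Cr, equivalent to 2/2 = 1.0000 mol Cr2O3.
M(Cr2O3) = 2×51.996 + 3×15.999 = 151.989 g/mol.
Mass of Cr2O3 per formula unit = 1.0000 × 151.989 = 151.989 g.
Cr2O3 wt% = 151.989 / 223.833 × 100 = 67.90%.

67.90 wt%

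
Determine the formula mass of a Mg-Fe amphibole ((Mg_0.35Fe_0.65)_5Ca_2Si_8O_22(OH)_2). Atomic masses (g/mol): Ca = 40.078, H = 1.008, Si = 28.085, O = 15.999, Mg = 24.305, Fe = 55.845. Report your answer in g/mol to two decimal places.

The formula mass is the sum 1.75*24.305 + 3.25*55.845 + 2*40.078 + 8*28.085 + 24*15.999 + 2*1.008.

914.86 g/mol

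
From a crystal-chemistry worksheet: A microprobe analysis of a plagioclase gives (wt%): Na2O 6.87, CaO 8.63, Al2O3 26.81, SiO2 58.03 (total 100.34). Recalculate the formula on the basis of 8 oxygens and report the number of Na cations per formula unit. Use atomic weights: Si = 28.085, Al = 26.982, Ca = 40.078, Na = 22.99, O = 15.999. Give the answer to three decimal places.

Na2O: 6.87/61.979 = 0.11084 mol → 0.22168 mol Na, 0.11084 mol O.
CaO: 8.63/56.077 = 0.15390 mol → 0.15390 mol Ca, 0.15390 mol O.
Al2O3: 26.81/101.961 = 0.26294 mol → 0.52588 mol Al, 0.78882 mol O.
SiO2: 58.03/60.083 = 0.96583 mol → 0.96583 mol Si, 1.93166 mol O.
Total oxygen = 2.98522 mol. Normalization factor = 8/2.98522 = 2.67987.
Na per 8 O = 0.22168 × 2.67987 = 0.594.

0.594 Na apfu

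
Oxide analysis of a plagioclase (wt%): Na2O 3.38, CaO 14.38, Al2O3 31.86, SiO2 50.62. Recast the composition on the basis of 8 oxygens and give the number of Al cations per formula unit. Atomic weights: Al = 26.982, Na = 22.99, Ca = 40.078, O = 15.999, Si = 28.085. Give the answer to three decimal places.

3.38 wt% Na2O ÷ 61.979 g/mol = 0.05453 mol, giving 0.10906 Na and 0.05453 O.
14.38 wt% CaO ÷ 56.077 g/mol = 0.25643 mol, giving 0.25643 Ca and 0.25643 O.
31.86 wt% Al2O3 ÷ 101.961 g/mol = 0.31247 mol, giving 0.62494 Al and 0.93741 O.
50.62 wt% SiO2 ÷ 60.083 g/mol = 0.84250 mol, giving 0.84250 Si and 1.68500 O.
Oxygen sums to 2.93337; scaling by 8/2.93337 = 2.72724 puts the formula on 8 O.
Al: 0.62494 × 2.72724 = 1.704 atoms per formula unit.

1.704 Al apfu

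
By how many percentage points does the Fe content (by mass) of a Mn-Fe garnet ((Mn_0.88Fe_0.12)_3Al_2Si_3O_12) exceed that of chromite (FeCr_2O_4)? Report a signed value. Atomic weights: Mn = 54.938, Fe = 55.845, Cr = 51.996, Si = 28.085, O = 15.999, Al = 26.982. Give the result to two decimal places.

-20.89 percentage points

Fe in (Mn_0.88Fe_0.12)_3Al_2Si_3O_12: molar mass 495.348 g/mol; 0.36×55.845 = 20.104 g → 4.06 wt%.
Fe in FeCr_2O_4: molar mass 223.833 g/mol; 1×55.845 = 55.845 g → 24.95 wt%.
Difference = 4.06 − 24.95 = -20.89 percentage points.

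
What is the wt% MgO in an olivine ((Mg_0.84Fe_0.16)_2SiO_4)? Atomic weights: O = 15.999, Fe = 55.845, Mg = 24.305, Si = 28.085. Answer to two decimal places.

M((Mg_0.84Fe_0.16)_2SiO_4) = 150.784 g/mol; M(MgO) = 40.304 g/mol.
Moles MgO per formula unit = 1.68 Mg ÷ 1 = 1.6800.
MgO fraction = (1.6800 × 40.304) / 150.784 = 67.711/150.784 = 0.4491.

44.91 wt%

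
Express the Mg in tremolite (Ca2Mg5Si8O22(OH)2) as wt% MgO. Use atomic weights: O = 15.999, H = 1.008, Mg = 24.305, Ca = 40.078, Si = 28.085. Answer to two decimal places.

Molar mass of Ca2Mg5Si8O22(OH)2 = 2*40.078 + 5*24.305 + 8*28.085 + 24*15.999 + 2*1.008 = 812.353 g/mol.
Each formula unit contains 5 Mg, equivalent to 5/1 = 5.0000 mol MgO.
M(MgO) = 1×24.305 + 1×15.999 = 40.304 g/mol.
Mass of MgO per formula unit = 5.0000 × 40.304 = 201.520 g.
MgO wt% = 201.520 / 812.353 × 100 = 24.81%.

24.81 wt%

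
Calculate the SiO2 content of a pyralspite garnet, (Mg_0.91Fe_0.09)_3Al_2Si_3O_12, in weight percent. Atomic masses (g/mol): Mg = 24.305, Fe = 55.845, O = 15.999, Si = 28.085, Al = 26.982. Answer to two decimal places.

43.79 wt%

Molar mass of (Mg_0.91Fe_0.09)_3Al_2Si_3O_12 = 2.73×24.305 + 0.27×55.845 + 2×26.982 + 3×28.085 + 12×15.999 = 411.638 g/mol.
Each formula unit contains 3 Si, equivalent to 3/1 = 3.0000 mol SiO2.
M(SiO2) = 1×28.085 + 2×15.999 = 60.083 g/mol.
Mass of SiO2 per formula unit = 3.0000 × 60.083 = 180.249 g.
SiO2 wt% = 180.249 / 411.638 × 100 = 43.79%.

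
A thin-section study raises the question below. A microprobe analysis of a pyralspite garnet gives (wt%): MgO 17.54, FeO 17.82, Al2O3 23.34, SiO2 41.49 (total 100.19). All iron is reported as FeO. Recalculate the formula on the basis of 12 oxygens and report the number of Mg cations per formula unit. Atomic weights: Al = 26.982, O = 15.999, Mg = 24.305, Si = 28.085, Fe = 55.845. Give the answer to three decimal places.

1.898 Mg apfu

MgO (M=40.304): mol = 0.43519; Mg = 0.43519, O = 0.43519.
FeO (M=71.844): mol = 0.24804; Fe = 0.24804, O = 0.24804.
Al2O3 (M=101.961): mol = 0.22891; Al = 0.45782, O = 0.68673.
SiO2 (M=60.083): mol = 0.69054; Si = 0.69054, O = 1.38108.
ΣO = 2.75104; factor = 12/ΣO = 4.36199.
Mg apfu = 0.43519 × 4.36199 = 1.898.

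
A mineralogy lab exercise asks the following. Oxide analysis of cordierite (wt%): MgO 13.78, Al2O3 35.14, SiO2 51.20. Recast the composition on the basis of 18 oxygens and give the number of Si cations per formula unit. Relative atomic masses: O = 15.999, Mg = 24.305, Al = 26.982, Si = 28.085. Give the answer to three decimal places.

4.980 Si apfu

13.78 wt% MgO ÷ 40.304 g/mol = 0.34190 mol, giving 0.34190 Mg and 0.34190 O.
35.14 wt% Al2O3 ÷ 101.961 g/mol = 0.34464 mol, giving 0.68928 Al and 1.03392 O.
51.20 wt% SiO2 ÷ 60.083 g/mol = 0.85215 mol, giving 0.85215 Si and 1.70430 O.
Oxygen sums to 3.08012; scaling by 18/3.08012 = 5.84393 puts the formula on 18 O.
Si: 0.85215 × 5.84393 = 4.980 atoms per formula unit.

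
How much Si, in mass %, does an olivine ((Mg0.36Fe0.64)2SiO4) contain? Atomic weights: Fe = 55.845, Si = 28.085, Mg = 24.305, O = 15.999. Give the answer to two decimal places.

Molar mass of (Mg0.36Fe0.64)2SiO4: 0.72·24.305 + 1.28·55.845 + 1·28.085 + 4·15.999 = 181.062 g/mol.
Mass of Si per formula unit: 1 × 28.085 = 28.085 g.
Weight fraction Si = 28.085 / 181.062 = 0.1551.

15.51 mass %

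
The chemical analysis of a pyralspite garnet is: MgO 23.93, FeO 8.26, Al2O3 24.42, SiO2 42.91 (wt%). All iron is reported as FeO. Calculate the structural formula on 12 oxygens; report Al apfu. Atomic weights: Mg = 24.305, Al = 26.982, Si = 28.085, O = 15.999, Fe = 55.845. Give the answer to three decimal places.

2.013 Al apfu

MgO: 23.93/40.304 = 0.59374 mol → 0.59374 mol Mg, 0.59374 mol O.
FeO: 8.26/71.844 = 0.11497 mol → 0.11497 mol Fe, 0.11497 mol O.
Al2O3: 24.42/101.961 = 0.23950 mol → 0.47900 mol Al, 0.71850 mol O.
SiO2: 42.91/60.083 = 0.71418 mol → 0.71418 mol Si, 1.42836 mol O.
Total oxygen = 2.85557 mol. Normalization factor = 12/2.85557 = 4.20231.
Al per 12 O = 0.47900 × 4.20231 = 2.013.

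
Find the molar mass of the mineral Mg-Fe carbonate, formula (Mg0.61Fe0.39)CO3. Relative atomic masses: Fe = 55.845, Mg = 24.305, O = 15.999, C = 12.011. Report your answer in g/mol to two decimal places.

96.61 g/mol

M = 0.61(24.305) + 0.39(55.845) + 1(12.011) + 3(15.999)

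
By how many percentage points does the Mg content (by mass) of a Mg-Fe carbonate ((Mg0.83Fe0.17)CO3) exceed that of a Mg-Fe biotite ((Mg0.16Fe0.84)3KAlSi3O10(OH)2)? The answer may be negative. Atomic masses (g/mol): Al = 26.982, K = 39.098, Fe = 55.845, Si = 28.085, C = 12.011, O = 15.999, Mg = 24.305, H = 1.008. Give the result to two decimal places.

Mg in (Mg0.83Fe0.17)CO3: molar mass 89.675 g/mol; 0.83×24.305 = 20.173 g → 22.50 wt%.
Mg in (Mg0.16Fe0.84)3KAlSi3O10(OH)2: molar mass 496.735 g/mol; 0.48×24.305 = 11.666 g → 2.35 wt%.
Difference = 22.50 − 2.35 = 20.15 percentage points.

20.15 percentage points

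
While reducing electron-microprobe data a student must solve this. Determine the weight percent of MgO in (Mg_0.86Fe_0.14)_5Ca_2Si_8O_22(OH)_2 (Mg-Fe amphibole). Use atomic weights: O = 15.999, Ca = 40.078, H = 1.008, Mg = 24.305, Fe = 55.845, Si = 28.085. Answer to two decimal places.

M((Mg_0.86Fe_0.14)_5Ca_2Si_8O_22(OH)_2) = 834.431 g/mol; M(MgO) = 40.304 g/mol.
Moles MgO per formula unit = 4.30 Mg ÷ 1 = 4.3000.
MgO fraction = (4.3000 × 40.304) / 834.431 = 173.307/834.431 = 0.2077.

20.77 wt%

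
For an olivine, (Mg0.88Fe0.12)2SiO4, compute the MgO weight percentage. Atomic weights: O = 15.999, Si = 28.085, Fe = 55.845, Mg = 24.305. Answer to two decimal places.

47.84 wt%

M((Mg0.88Fe0.12)2SiO4) = 148.261 g/mol; M(MgO) = 40.304 g/mol.
Moles MgO per formula unit = 1.76 Mg ÷ 1 = 1.7600.
MgO fraction = (1.7600 × 40.304) / 148.261 = 70.935/148.261 = 0.4784.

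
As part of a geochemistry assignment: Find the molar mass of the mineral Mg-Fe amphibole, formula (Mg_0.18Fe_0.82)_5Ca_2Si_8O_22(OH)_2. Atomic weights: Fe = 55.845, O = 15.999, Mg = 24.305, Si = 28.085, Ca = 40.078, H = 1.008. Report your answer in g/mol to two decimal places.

941.67 g/mol

Mg: 0.90 × 24.305 = 21.8745
Fe: 4.10 × 55.845 = 228.9645
Ca: 2 × 40.078 = 80.1560
Si: 8 × 28.085 = 224.6800
O: 24 × 15.999 = 383.9760
H: 2 × 1.008 = 2.0160
Summing the contributions gives the formula mass.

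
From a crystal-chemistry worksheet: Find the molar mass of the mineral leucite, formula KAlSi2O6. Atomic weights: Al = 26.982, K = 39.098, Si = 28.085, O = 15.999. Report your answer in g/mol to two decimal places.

218.24 g/mol

M = 1×39.098 + 1×26.982 + 2×28.085 + 6×15.999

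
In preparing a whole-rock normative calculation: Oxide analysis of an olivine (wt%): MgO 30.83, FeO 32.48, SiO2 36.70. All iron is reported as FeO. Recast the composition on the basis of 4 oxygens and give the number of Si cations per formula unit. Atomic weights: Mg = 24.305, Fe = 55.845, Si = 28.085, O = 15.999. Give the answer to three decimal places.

MgO (M=40.304): mol = 0.76494; Mg = 0.76494, O = 0.76494.
FeO (M=71.844): mol = 0.45209; Fe = 0.45209, O = 0.45209.
SiO2 (M=60.083): mol = 0.61082; Si = 0.61082, O = 1.22164.
ΣO = 2.43867; factor = 4/ΣO = 1.64024.
Si apfu = 0.61082 × 1.64024 = 1.002.

1.002 Si apfu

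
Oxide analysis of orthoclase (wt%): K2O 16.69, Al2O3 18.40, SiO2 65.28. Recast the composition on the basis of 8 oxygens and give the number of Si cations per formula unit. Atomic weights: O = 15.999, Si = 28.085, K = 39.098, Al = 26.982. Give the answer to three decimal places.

3.006 Si apfu

K2O (M=94.195): mol = 0.17719; K = 0.35438, O = 0.17719.
Al2O3 (M=101.961): mol = 0.18046; Al = 0.36092, O = 0.54138.
SiO2 (M=60.083): mol = 1.08650; Si = 1.08650, O = 2.17300.
ΣO = 2.89157; factor = 8/ΣO = 2.76666.
Si apfu = 1.08650 × 2.76666 = 3.006.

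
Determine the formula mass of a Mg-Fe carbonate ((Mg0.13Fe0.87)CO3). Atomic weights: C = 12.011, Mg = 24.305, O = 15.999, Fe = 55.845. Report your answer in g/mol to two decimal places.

The formula mass is the sum 0.13·24.305 + 0.87·55.845 + 1·12.011 + 3·15.999.

111.75 g/mol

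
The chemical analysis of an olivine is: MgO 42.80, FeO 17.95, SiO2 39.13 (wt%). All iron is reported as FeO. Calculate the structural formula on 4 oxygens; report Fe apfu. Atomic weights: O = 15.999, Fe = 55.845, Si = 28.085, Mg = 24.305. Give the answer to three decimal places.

42.80 wt% MgO ÷ 40.304 g/mol = 1.06193 mol, giving 1.06193 Mg and 1.06193 O.
17.95 wt% FeO ÷ 71.844 g/mol = 0.24985 mol, giving 0.24985 Fe and 0.24985 O.
39.13 wt% SiO2 ÷ 60.083 g/mol = 0.65127 mol, giving 0.65127 Si and 1.30254 O.
Oxygen sums to 2.61432; scaling by 4/2.61432 = 1.53003 puts the formula on 4 O.
Fe: 0.24985 × 1.53003 = 0.382 atoms per formula unit.

0.382 Fe apfu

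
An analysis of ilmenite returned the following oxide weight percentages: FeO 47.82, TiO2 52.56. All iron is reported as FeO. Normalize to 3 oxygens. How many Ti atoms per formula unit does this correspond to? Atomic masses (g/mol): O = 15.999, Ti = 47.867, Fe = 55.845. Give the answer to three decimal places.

FeO: 47.82/71.844 = 0.66561 mol → 0.66561 mol Fe, 0.66561 mol O.
TiO2: 52.56/79.865 = 0.65811 mol → 0.65811 mol Ti, 1.31622 mol O.
Total oxygen = 1.98183 mol. Normalization factor = 3/1.98183 = 1.51375.
Ti per 3 O = 0.65811 × 1.51375 = 0.996.

0.996 Ti apfu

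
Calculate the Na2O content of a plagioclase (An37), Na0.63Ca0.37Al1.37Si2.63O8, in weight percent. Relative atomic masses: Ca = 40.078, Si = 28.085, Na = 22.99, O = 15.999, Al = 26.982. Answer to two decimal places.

7.28 wt%

Molar mass of Na0.63Ca0.37Al1.37Si2.63O8 = 0.63*22.99 + 0.37*40.078 + 1.37*26.982 + 2.63*28.085 + 8*15.999 = 268.133 g/mol.
Each formula unit contains 0.63 Na, equivalent to 0.63/2 = 0.3150 mol Na2O.
M(Na2O) = 2×22.99 + 1×15.999 = 61.979 g/mol.
Mass of Na2O per formula unit = 0.3150 × 61.979 = 19.523 g.
Na2O wt% = 19.523 / 268.133 × 100 = 7.28%.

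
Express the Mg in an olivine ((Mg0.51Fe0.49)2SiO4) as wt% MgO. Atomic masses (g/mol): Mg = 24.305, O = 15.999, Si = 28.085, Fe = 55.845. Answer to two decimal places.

23.96 wt%

Formula mass = 171.600 g/mol.
1.02 Mg → 1.0200 mol MgO per formula unit; M(MgO) = 40.304, so MgO mass = 41.110 g.
41.110/171.600 × 100 = 23.96 wt%.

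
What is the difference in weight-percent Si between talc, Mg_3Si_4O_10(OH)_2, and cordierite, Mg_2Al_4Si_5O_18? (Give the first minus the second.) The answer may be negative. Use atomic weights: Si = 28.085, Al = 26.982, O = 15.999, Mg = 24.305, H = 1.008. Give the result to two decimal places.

M(Mg_3Si_4O_10(OH)_2) = 379.259 g/mol, so wt% Si = 112.340/379.259 × 100 = 29.62%.
M(Mg_2Al_4Si_5O_18) = 584.945 g/mol, so wt% Si = 140.425/584.945 × 100 = 24.01%.
29.62 − 24.01 = 5.61 pp.

5.61 percentage points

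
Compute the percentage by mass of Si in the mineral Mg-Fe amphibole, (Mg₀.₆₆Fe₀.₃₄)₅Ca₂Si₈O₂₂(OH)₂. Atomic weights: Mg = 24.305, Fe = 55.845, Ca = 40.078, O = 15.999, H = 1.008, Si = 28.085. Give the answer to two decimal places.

25.95 mass %

Molar mass of (Mg₀.₆₆Fe₀.₃₄)₅Ca₂Si₈O₂₂(OH)₂: 3.30*24.305 + 1.70*55.845 + 2*40.078 + 8*28.085 + 24*15.999 + 2*1.008 = 865.971 g/mol.
Mass of Si per formula unit: 8 × 28.085 = 224.680 g.
Weight fraction Si = 224.680 / 865.971 = 0.2595.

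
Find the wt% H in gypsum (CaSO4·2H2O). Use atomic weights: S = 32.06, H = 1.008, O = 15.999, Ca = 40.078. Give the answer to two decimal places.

M(CaSO4·2H2O) = 172.164 g/mol.
H contributes 4 × 1.008 = 4.032 g per mole.
4.032/172.164 = 0.0234 → 2.34%.

2.34 mass %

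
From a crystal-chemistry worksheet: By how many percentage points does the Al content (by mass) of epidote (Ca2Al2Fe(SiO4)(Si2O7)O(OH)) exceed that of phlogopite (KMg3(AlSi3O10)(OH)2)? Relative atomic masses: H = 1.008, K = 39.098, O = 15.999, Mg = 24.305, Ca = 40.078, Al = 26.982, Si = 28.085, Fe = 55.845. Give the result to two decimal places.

4.70 percentage points

Al in Ca2Al2Fe(SiO4)(Si2O7)O(OH): molar mass 483.215 g/mol; 2×26.982 = 53.964 g → 11.17 wt%.
Al in KMg3(AlSi3O10)(OH)2: molar mass 417.254 g/mol; 1×26.982 = 26.982 g → 6.47 wt%.
Difference = 11.17 − 6.47 = 4.70 percentage points.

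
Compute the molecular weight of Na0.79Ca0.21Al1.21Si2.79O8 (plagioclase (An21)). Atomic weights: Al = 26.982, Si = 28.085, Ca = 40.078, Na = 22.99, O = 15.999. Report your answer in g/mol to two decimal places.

M = 0.79·22.99 + 0.21·40.078 + 1.21·26.982 + 2.79·28.085 + 8·15.999

265.58 g/mol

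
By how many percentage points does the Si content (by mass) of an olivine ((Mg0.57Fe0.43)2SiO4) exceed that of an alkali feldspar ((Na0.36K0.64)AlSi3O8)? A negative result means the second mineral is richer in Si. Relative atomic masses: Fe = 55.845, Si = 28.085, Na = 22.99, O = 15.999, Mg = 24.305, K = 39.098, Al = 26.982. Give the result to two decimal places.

-14.18 percentage points

Si in (Mg0.57Fe0.43)2SiO4: molar mass 167.815 g/mol; 1×28.085 = 28.085 g → 16.74 wt%.
Si in (Na0.36K0.64)AlSi3O8: molar mass 272.528 g/mol; 3×28.085 = 84.255 g → 30.92 wt%.
Difference = 16.74 − 30.92 = -14.18 percentage points.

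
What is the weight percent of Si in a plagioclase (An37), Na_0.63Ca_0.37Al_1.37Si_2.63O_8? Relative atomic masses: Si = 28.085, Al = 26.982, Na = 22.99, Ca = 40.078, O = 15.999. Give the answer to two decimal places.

M(Na_0.63Ca_0.37Al_1.37Si_2.63O_8) = 268.133 g/mol.
Si contributes 2.63 × 28.085 = 73.864 g per mole.
73.864/268.133 = 0.2755 → 27.55%.

27.55 weight percent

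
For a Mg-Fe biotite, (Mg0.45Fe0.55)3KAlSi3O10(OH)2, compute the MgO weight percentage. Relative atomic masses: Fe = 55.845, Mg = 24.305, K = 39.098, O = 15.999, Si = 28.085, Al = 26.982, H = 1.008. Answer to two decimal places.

Formula mass = 469.295 g/mol.
1.35 Mg → 1.3500 mol MgO per formula unit; M(MgO) = 40.304, so MgO mass = 54.410 g.
54.410/469.295 × 100 = 11.59 wt%.

11.59 wt%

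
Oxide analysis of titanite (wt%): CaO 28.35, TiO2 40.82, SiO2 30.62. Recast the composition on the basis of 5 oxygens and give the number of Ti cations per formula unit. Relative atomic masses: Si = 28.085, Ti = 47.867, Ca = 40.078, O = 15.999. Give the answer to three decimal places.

1.003 Ti apfu

CaO: 28.35/56.077 = 0.50555 mol → 0.50555 mol Ca, 0.50555 mol O.
TiO2: 40.82/79.865 = 0.51111 mol → 0.51111 mol Ti, 1.02222 mol O.
SiO2: 30.62/60.083 = 0.50963 mol → 0.50963 mol Si, 1.01926 mol O.
Total oxygen = 2.54703 mol. Normalization factor = 5/2.54703 = 1.96307.
Ti per 5 O = 0.51111 × 1.96307 = 1.003.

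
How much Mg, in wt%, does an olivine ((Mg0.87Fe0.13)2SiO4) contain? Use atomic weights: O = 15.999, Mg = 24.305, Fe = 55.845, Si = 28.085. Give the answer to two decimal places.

Formula mass = 1.74*24.305 + 0.26*55.845 + 1*28.085 + 4*15.999 = 148.891 g/mol, of which 42.291 g is Mg.
So Mg makes up 42.291/148.891 = 0.2840 of the mass, i.e. 28.40%.

28.40 wt%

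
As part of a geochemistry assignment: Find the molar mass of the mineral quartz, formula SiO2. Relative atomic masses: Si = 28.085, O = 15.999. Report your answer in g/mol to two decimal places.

The formula mass is the sum 1×28.085 + 2×15.999.

60.08 g/mol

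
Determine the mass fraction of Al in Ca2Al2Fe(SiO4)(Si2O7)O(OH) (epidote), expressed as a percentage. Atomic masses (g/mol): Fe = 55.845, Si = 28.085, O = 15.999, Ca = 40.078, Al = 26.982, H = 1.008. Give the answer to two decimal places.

M(Ca2Al2Fe(SiO4)(Si2O7)O(OH)) = 483.215 g/mol.
Al contributes 2 × 26.982 = 53.964 g per mole.
53.964/483.215 = 0.1117 → 11.17%.

11.17 wt%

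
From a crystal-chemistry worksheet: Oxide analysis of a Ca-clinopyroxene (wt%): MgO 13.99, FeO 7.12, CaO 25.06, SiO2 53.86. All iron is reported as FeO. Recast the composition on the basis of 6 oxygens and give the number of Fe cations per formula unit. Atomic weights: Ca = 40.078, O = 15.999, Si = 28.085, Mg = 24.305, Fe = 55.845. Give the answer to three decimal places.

0.221 Fe apfu

MgO (M=40.304): mol = 0.34711; Mg = 0.34711, O = 0.34711.
FeO (M=71.844): mol = 0.09910; Fe = 0.09910, O = 0.09910.
CaO (M=56.077): mol = 0.44689; Ca = 0.44689, O = 0.44689.
SiO2 (M=60.083): mol = 0.89643; Si = 0.89643, O = 1.79286.
ΣO = 2.68596; factor = 6/ΣO = 2.23384.
Fe apfu = 0.09910 × 2.23384 = 0.221.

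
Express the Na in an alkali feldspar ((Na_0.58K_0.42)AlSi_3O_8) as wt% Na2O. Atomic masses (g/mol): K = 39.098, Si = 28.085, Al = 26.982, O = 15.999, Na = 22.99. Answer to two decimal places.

Molar mass of (Na_0.58K_0.42)AlSi_3O_8 = 0.58·22.99 + 0.42·39.098 + 1·26.982 + 3·28.085 + 8·15.999 = 268.984 g/mol.
Each formula unit contains 0.58 Na, equivalent to 0.58/2 = 0.2900 mol Na2O.
M(Na2O) = 2×22.99 + 1×15.999 = 61.979 g/mol.
Mass of Na2O per formula unit = 0.2900 × 61.979 = 17.974 g.
Na2O wt% = 17.974 / 268.984 × 100 = 6.68%.

6.68 wt%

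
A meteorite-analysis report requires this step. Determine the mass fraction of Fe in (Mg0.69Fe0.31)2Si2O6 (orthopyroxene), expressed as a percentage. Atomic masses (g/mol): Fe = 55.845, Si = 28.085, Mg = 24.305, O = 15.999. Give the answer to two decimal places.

Formula mass = 1.38·24.305 + 0.62·55.845 + 2·28.085 + 6·15.999 = 220.329 g/mol, of which 34.624 g is Fe.
So Fe makes up 34.624/220.329 = 0.1571 of the mass, i.e. 15.71%.

15.71 mass %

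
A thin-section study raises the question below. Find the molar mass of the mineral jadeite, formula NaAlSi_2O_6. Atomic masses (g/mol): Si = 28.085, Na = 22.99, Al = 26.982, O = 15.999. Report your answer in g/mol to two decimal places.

M = 1·22.99 + 1·26.982 + 2·28.085 + 6·15.999

202.14 g/mol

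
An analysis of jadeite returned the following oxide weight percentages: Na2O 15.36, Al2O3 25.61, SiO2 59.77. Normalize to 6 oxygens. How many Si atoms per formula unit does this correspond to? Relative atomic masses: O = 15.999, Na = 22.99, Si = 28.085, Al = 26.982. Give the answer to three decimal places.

Na2O: 15.36/61.979 = 0.24783 mol → 0.49566 mol Na, 0.24783 mol O.
Al2O3: 25.61/101.961 = 0.25117 mol → 0.50234 mol Al, 0.75351 mol O.
SiO2: 59.77/60.083 = 0.99479 mol → 0.99479 mol Si, 1.98958 mol O.
Total oxygen = 2.99092 mol. Normalization factor = 6/2.99092 = 2.00607.
Si per 6 O = 0.99479 × 2.00607 = 1.996.

1.996 Si apfu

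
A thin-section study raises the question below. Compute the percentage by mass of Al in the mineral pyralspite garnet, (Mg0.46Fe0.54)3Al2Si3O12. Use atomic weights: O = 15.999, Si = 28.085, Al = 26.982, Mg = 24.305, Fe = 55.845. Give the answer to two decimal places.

M((Mg0.46Fe0.54)3Al2Si3O12) = 454.217 g/mol.
Al contributes 2 × 26.982 = 53.964 g per mole.
53.964/454.217 = 0.1188 → 11.88%.

11.88 wt%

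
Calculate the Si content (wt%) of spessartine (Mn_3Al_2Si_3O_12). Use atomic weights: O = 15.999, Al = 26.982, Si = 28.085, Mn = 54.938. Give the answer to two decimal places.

17.02 wt%

Formula mass = 3×54.938 + 2×26.982 + 3×28.085 + 12×15.999 = 495.021 g/mol, of which 84.255 g is Si.
So Si makes up 84.255/495.021 = 0.1702 of the mass, i.e. 17.02%.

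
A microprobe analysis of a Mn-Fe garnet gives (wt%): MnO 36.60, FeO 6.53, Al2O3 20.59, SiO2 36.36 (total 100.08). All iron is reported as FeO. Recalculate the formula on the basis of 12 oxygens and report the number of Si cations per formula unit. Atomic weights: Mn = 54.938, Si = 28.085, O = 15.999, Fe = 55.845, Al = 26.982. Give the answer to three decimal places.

2.997 Si apfu

MnO (M=70.937): mol = 0.51595; Mn = 0.51595, O = 0.51595.
FeO (M=71.844): mol = 0.09089; Fe = 0.09089, O = 0.09089.
Al2O3 (M=101.961): mol = 0.20194; Al = 0.40388, O = 0.60582.
SiO2 (M=60.083): mol = 0.60516; Si = 0.60516, O = 1.21032.
ΣO = 2.42298; factor = 12/ΣO = 4.95258.
Si apfu = 0.60516 × 4.95258 = 2.997.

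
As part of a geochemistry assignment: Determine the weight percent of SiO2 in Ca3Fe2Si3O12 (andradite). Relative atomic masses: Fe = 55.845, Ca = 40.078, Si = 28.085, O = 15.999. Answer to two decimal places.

Molar mass of Ca3Fe2Si3O12 = 3·40.078 + 2·55.845 + 3·28.085 + 12·15.999 = 508.167 g/mol.
Each formula unit contains 3 Si, equivalent to 3/1 = 3.0000 mol SiO2.
M(SiO2) = 1×28.085 + 2×15.999 = 60.083 g/mol.
Mass of SiO2 per formula unit = 3.0000 × 60.083 = 180.249 g.
SiO2 wt% = 180.249 / 508.167 × 100 = 35.47%.

35.47 wt%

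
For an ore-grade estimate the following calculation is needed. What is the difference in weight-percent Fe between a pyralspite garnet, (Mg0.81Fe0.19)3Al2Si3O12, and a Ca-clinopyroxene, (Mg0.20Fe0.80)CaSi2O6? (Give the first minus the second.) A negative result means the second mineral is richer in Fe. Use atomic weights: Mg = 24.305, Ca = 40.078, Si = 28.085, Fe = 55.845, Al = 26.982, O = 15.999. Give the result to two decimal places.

Fe in (Mg0.81Fe0.19)3Al2Si3O12: molar mass 421.100 g/mol; 0.57×55.845 = 31.832 g → 7.56 wt%.
Fe in (Mg0.20Fe0.80)CaSi2O6: molar mass 241.779 g/mol; 0.80×55.845 = 44.676 g → 18.48 wt%.
Difference = 7.56 − 18.48 = -10.92 percentage points.

-10.92 percentage points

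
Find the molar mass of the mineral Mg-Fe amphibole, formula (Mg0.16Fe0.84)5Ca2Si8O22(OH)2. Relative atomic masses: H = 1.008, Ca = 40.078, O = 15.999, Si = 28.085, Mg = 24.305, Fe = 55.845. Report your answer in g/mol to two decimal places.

M = 0.80·24.305 + 4.20·55.845 + 2·40.078 + 8·28.085 + 24·15.999 + 2·1.008

944.82 g/mol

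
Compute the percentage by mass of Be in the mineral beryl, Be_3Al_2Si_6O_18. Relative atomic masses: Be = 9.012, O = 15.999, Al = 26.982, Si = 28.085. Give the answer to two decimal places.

5.03 wt%

Molar mass of Be_3Al_2Si_6O_18: 3*9.012 + 2*26.982 + 6*28.085 + 18*15.999 = 537.492 g/mol.
Mass of Be per formula unit: 3 × 9.012 = 27.036 g.
Weight fraction Be = 27.036 / 537.492 = 0.0503.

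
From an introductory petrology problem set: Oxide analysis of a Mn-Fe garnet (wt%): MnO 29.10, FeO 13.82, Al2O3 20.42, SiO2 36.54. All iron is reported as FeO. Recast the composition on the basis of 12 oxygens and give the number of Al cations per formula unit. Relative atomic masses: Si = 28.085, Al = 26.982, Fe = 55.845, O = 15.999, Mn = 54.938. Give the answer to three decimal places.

1.986 Al apfu

MnO (M=70.937): mol = 0.41022; Mn = 0.41022, O = 0.41022.
FeO (M=71.844): mol = 0.19236; Fe = 0.19236, O = 0.19236.
Al2O3 (M=101.961): mol = 0.20027; Al = 0.40054, O = 0.60081.
SiO2 (M=60.083): mol = 0.60816; Si = 0.60816, O = 1.21632.
ΣO = 2.41971; factor = 12/ΣO = 4.95927.
Al apfu = 0.40054 × 4.95927 = 1.986.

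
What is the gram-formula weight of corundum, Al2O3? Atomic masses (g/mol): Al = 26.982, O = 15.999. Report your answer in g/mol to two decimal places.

101.96 g/mol

M = 2(26.982) + 3(15.999)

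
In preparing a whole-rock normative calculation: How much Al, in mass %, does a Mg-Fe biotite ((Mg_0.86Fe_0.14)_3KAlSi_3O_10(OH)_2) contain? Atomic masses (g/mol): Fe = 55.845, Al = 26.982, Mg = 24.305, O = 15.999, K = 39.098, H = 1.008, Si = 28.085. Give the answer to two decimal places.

M((Mg_0.86Fe_0.14)_3KAlSi_3O_10(OH)_2) = 430.501 g/mol.
Al contributes 1 × 26.982 = 26.982 g per mole.
26.982/430.501 = 0.0627 → 6.27%.

6.27 mass %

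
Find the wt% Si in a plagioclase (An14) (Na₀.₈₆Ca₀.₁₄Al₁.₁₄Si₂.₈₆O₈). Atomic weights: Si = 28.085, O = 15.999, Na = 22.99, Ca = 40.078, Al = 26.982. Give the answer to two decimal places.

30.37 mass %

Molar mass of Na₀.₈₆Ca₀.₁₄Al₁.₁₄Si₂.₈₆O₈: 0.86·22.99 + 0.14·40.078 + 1.14·26.982 + 2.86·28.085 + 8·15.999 = 264.457 g/mol.
Mass of Si per formula unit: 2.86 × 28.085 = 80.323 g.
Weight fraction Si = 80.323 / 264.457 = 0.3037.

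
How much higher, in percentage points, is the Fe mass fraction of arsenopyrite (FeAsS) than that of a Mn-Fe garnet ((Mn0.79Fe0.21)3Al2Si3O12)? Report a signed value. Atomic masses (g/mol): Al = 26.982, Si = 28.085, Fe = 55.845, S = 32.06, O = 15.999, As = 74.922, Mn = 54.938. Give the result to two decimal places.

27.20 percentage points

First mineral: 55.845 g Fe in 162.827 g formula = 34.30 wt% Fe.
Second mineral: 35.182 g Fe in 495.592 g formula = 7.10 wt% Fe.
34.30% − 7.10% gives a difference of 27.20 percentage points.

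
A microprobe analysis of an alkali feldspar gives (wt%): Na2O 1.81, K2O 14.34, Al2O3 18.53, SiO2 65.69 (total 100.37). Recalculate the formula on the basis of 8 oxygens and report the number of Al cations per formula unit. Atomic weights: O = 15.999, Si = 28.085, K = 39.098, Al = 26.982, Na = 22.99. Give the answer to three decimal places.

0.998 Al apfu

Na2O (M=61.979): mol = 0.02920; Na = 0.05840, O = 0.02920.
K2O (M=94.195): mol = 0.15224; K = 0.30448, O = 0.15224.
Al2O3 (M=101.961): mol = 0.18174; Al = 0.36348, O = 0.54522.
SiO2 (M=60.083): mol = 1.09332; Si = 1.09332, O = 2.18664.
ΣO = 2.91330; factor = 8/ΣO = 2.74603.
Al apfu = 0.36348 × 2.74603 = 0.998.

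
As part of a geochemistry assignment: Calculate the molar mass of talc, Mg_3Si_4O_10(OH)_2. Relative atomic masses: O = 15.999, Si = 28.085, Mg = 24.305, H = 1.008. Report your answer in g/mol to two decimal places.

The formula mass is the sum 3*24.305 + 4*28.085 + 12*15.999 + 2*1.008.

379.26 g/mol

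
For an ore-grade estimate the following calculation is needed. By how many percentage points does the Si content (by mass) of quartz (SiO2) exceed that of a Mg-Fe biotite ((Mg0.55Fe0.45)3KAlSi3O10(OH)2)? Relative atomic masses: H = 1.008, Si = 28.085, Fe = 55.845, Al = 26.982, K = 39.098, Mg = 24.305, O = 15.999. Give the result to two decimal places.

First mineral: 28.085 g Si in 60.083 g formula = 46.74 wt% Si.
Second mineral: 84.255 g Si in 459.833 g formula = 18.32 wt% Si.
46.74% − 18.32% gives a difference of 28.42 percentage points.

28.42 percentage points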